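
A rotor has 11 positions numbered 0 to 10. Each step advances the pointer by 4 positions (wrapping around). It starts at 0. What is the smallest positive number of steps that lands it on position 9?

The inverse of 4 mod 11 is 3 (since 4·3 = 12 ≡ 1).
So x ≡ 3·9 = 27 ≡ 5 (mod 11).
Check: 4·5 = 20 = 1·11 + 9.

5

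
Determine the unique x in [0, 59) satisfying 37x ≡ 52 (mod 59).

37⁻¹ ≡ 8 (mod 59) because 37·8 = 296 = 5·59 + 1.
So x ≡ 8·52 = 416 ≡ 3 (mod 59).

3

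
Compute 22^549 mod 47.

Successive squares of 22 mod 47: 22^1≡22, 22^2≡14, 22^4≡8, 22^8≡17, 22^16≡7, 22^32≡2, 22^64≡4, 22^128≡16, 22^256≡21, 22^512≡18.
549 = 1 + 4 + 32 + 512, so 22^549 ≡ 22·8·2·18 ≡ 38 (mod 47).

38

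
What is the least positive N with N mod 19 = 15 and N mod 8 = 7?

Since 8·12 ≡ 1 (mod 19), take x = 7 + 8·((15−7)·12 mod 19) = 7 + 8·1 = 15.
Check: 15 mod 19 = 15, 15 mod 8 = 7.

15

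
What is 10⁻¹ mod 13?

13 = 1·10 + 3
10 = 3·3 + 1
3 = 3·1 + 0
Back-substituting gives 10·4 ≡ 1 (mod 13).

4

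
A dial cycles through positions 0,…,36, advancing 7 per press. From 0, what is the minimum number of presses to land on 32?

31

7⁻¹ ≡ 16 (mod 37) because 7·16 = 112 = 3·37 + 1.
So x ≡ 16·32 = 512 ≡ 31 (mod 37).
Check: 7·31 = 217 = 5·37 + 32.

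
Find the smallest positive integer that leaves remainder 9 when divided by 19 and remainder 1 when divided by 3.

28

x ≡ 1 (mod 3) gives x ∈ {1, 4, 7, 10, 13, 16, 19, 22, …}.
The first of these with x mod 19 = 9 is 28.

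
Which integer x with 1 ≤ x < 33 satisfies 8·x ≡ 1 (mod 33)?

29

33 = 4·8 + 1
8 = 8·1 + 0
Back-substituting gives 8·29 ≡ 1 (mod 33).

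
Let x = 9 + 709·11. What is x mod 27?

709·11 = 7799.
7799 mod 27 = 23 (since 288·27 = 7776).
(9 + 23) mod 27 = 5.

5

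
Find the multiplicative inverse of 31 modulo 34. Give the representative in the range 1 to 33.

31·11 = 341 = 10·34 + 1, so 31⁻¹ ≡ 11 (mod 34).

11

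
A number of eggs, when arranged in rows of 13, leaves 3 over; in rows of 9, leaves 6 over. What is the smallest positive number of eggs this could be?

x ≡ 6 (mod 9) gives x ∈ {6, 15, 24, 33, 42}.
The first of these with x mod 13 = 3 is 42.

42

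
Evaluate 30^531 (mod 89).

Square-and-reduce mod 89: 30^1≡30, 30^2≡10, 30^4≡11, 30^8≡32, 30^16≡45, 30^32≡67, 30^64≡39, 30^128≡8, 30^256≡64, 30^512≡2.
531 = 1 + 2 + 16 + 512, so 30^531 ≡ 30·10·45·2 ≡ 33 (mod 89).

33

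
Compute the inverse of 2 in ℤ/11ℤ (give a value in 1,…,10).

6

2·6 = 12 = 1·11 + 1, so 2⁻¹ ≡ 6 (mod 11).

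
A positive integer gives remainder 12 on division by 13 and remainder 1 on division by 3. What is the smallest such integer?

x ≡ 1 (mod 3) gives x ∈ {1, 4, 7, 10, 13, 16, 19, 22, …}.
The first of these with x mod 13 = 12 is 25.

25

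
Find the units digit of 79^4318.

Powers of 9 mod 10 repeat with period 2: 9, 1.
4318 mod 2 = 0, so the last digit matches 9^2 = 1.

1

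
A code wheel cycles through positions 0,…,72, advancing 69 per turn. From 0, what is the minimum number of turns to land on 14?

The inverse of 69 mod 73 is 18 (since 69·18 = 1242 ≡ 1).
So x ≡ 18·14 = 252 ≡ 33 (mod 73).
Check: 69·33 = 2277 = 31·73 + 14.

33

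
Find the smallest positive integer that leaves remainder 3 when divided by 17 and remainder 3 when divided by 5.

3

Since 5·7 ≡ 1 (mod 17), take x = 3 + 5·((3−3)·7 mod 17) = 3 + 5·0 = 3.
Check: 3 mod 17 = 3, 3 mod 5 = 3.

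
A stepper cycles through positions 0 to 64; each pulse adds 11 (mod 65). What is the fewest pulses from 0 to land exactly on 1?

6

11·6 = 66 = 1·65 + 1, so 11⁻¹ ≡ 6 (mod 65).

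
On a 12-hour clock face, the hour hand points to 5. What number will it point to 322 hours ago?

7

322 − 26·12 = 10, so 322 ≡ 10 (mod 12).
5 − 10 → 7 on a 12-hour dial.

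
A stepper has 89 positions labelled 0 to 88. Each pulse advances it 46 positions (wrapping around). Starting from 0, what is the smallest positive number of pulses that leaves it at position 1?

60

46·60 = 2760 = 31·89 + 1, so 46⁻¹ ≡ 60 (mod 89).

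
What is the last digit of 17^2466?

Last digits of 7^n: 7, 9, 3, 1 (period 4).
2466 leaves remainder 2 on division by 4, so 17^2466 ends in 9.

9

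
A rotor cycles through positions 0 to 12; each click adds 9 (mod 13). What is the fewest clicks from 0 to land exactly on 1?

13 = 1·9 + 4
9 = 2·4 + 1
4 = 4·1 + 0
Back-substituting gives 9·3 ≡ 1 (mod 13).

3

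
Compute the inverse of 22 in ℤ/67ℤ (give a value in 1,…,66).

67 = 3·22 + 1
22 = 22·1 + 0
Back-substituting gives 22·64 ≡ 1 (mod 67).

64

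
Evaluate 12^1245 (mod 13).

12

Square-and-reduce mod 13: 12^1≡12, 12^2≡1, 12^4≡1, 12^8≡1, 12^16≡1, 12^32≡1, 12^64≡1, 12^128≡1, 12^256≡1, 12^512≡1, 12^1024≡1.
Since 1245 = 1 + 4 + 8 + 16 + 64 + 128 + 1024 in binary, 12^1245 ≡ 12·1·1·1·1·1·1 ≡ 12 (mod 13).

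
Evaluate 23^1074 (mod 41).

By repeated squaring mod 41: 23^1≡23, 23^2≡37, 23^4≡16, 23^8≡10, 23^16≡18, 23^32≡37, 23^64≡16, 23^128≡10, 23^256≡18, 23^512≡37, 23^1024≡16.
Since 1074 = 2 + 16 + 32 + 1024 in binary, 23^1074 ≡ 37·18·37·16 ≡ 16 (mod 41).

16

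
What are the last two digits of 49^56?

Square-and-reduce mod 100: 49^1≡49, 49^2≡1, 49^4≡1, 49^8≡1, 49^16≡1, 49^32≡1.
56 = 8 + 16 + 32, so 49^56 ≡ 1·1·1 ≡ 1 (mod 100).

01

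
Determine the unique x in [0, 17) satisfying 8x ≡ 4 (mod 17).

The inverse of 8 mod 17 is 15 (since 8·15 = 120 ≡ 1).
Multiplying both sides by 15: x ≡ 15·4 = 60 ≡ 9 (mod 17).
Check: 8·9 = 72 = 4·17 + 4.

9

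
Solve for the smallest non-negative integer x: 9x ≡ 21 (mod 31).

23

9⁻¹ ≡ 7 (mod 31) because 9·7 = 63 = 2·31 + 1.
So x ≡ 7·21 = 147 ≡ 23 (mod 31).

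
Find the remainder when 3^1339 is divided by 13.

Square-and-reduce mod 13: 3^1≡3, 3^2≡9, 3^4≡3, 3^8≡9, 3^16≡3, 3^32≡9, 3^64≡3, 3^128≡9, 3^256≡3, 3^512≡9, 3^1024≡3.
Since 1339 = 1 + 2 + 8 + 16 + 32 + 256 + 1024 in binary, 3^1339 ≡ 3·9·9·3·9·3·3 ≡ 3 (mod 13).

3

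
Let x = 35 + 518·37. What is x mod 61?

518·37 = 19166.
19166 mod 61 = 12 (since 314·61 = 19154).
(35 + 12) mod 61 = 47.

47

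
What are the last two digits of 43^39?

By repeated squaring mod 100: 43^1≡43, 43^2≡49, 43^4≡1, 43^8≡1, 43^16≡1, 43^32≡1.
Since 39 = 1 + 2 + 4 + 32 in binary, 43^39 ≡ 43·49·1·1 ≡ 7 (mod 100).

07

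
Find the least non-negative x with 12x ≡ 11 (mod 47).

44

The inverse of 12 mod 47 is 4 (since 12·4 = 48 ≡ 1).
Multiplying both sides by 4: x ≡ 4·11 = 44 ≡ 44 (mod 47).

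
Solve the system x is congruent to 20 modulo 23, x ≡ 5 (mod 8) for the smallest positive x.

181

x ≡ 5 (mod 8) gives x ∈ {5, 13, 21, 29, 37, 45, 53, 61, …}.
The first of these with x mod 23 = 20 is 181.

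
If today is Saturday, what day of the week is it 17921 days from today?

17921 − 2560·7 = 1, so 17921 ≡ 1 (mod 7).
Saturday + 1 day → Sunday.

Sunday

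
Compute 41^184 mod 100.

By repeated squaring mod 100: 41^1≡41, 41^2≡81, 41^4≡61, 41^8≡21, 41^16≡41, 41^32≡81, 41^64≡61, 41^128≡21.
Since 184 = 8 + 16 + 32 + 128 in binary, 41^184 ≡ 21·41·81·21 ≡ 61 (mod 100).

61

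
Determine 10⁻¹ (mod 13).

4

10·4 = 40 = 3·13 + 1, so 10⁻¹ ≡ 4 (mod 13).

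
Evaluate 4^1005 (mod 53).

9

By repeated squaring mod 53: 4^1≡4, 4^2≡16, 4^4≡44, 4^8≡28, 4^16≡42, 4^32≡15, 4^64≡13, 4^128≡10, 4^256≡47, 4^512≡36.
1005 = 1 + 4 + 8 + 32 + 64 + 128 + 256 + 512, so 4^1005 ≡ 4·44·28·15·13·10·47·36 ≡ 9 (mod 53).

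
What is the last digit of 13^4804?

1

Last digits of 3^n: 3, 9, 7, 1 (period 4).
4804 leaves remainder 0 on division by 4, so 13^4804 ends in 1.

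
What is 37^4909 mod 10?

7

Powers of 7 mod 10 repeat with period 4: 7, 9, 3, 1.
4909 mod 4 = 1, so the last digit matches 7^1 = 7.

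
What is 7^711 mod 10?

Last digits of 7^n: 7, 9, 3, 1 (period 4).
711 mod 4 = 3, so the last digit matches 7^3 = 3.

3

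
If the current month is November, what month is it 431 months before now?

December

431 mod 12 = 11 (since 35·12 = 420).
November − 11 months → December.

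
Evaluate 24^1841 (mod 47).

24

By repeated squaring mod 47: 24^1≡24, 24^2≡12, 24^4≡3, 24^8≡9, 24^16≡34, 24^32≡28, 24^64≡32, 24^128≡37, 24^256≡6, 24^512≡36, 24^1024≡27.
Since 1841 = 1 + 16 + 32 + 256 + 512 + 1024 in binary, 24^1841 ≡ 24·34·28·6·36·27 ≡ 24 (mod 47).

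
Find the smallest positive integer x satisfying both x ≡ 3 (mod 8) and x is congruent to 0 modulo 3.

x ≡ 0 (mod 3) gives x ∈ {0, 3}.
The first of these with x mod 8 = 3 is 3.

3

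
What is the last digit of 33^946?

9

Powers of 3 mod 10 repeat with period 4: 3, 9, 7, 1.
946 mod 4 = 2, so the last digit matches 3^2 = 9.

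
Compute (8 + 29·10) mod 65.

29·10 = 290.
290 = 4·65 + 30, so 290 mod 65 = 30.
(8 + 30) mod 65 = 38.

38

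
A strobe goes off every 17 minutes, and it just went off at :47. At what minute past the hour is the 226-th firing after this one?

49

226·17 = 3842.
3842 − 64·60 = 2, so 3842 ≡ 2 (mod 60).
(47 + 2) mod 60 = 49.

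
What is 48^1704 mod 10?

6

Last digits of 8^n: 8, 4, 2, 6 (period 4).
1704 leaves remainder 0 on division by 4, so 48^1704 ends in 6.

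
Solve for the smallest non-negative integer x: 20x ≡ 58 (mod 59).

56

20⁻¹ ≡ 3 (mod 59) because 20·3 = 60 = 1·59 + 1.
So x ≡ 3·58 = 174 ≡ 56 (mod 59).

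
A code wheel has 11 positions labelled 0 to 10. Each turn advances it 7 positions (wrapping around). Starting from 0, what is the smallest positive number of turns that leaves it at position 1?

8

7·8 = 56 = 5·11 + 1, so 7⁻¹ ≡ 8 (mod 11).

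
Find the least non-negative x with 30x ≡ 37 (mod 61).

30⁻¹ ≡ 59 (mod 61) because 30·59 = 1770 = 29·61 + 1.
So x ≡ 59·37 = 2183 ≡ 48 (mod 61).

48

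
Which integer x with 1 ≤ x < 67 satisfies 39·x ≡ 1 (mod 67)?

55

39·55 = 2145 = 32·67 + 1, so 39⁻¹ ≡ 55 (mod 67).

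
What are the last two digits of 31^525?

51

Square-and-reduce mod 100: 31^1≡31, 31^2≡61, 31^4≡21, 31^8≡41, 31^16≡81, 31^32≡61, 31^64≡21, 31^128≡41, 31^256≡81, 31^512≡61.
525 = 1 + 4 + 8 + 512, so 31^525 ≡ 31·21·41·61 ≡ 51 (mod 100).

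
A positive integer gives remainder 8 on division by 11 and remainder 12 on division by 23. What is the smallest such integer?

x ≡ 8 (mod 11) gives x ∈ {8, 19, 30, 41, 52, 63, 74, 85, …}.
The first of these with x mod 23 = 12 is 173.

173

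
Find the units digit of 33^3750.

Powers of 3 mod 10 repeat with period 4: 3, 9, 7, 1.
3750 leaves remainder 2 on division by 4, so 33^3750 ends in 9.

9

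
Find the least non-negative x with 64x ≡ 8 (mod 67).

64⁻¹ ≡ 22 (mod 67) because 64·22 = 1408 = 21·67 + 1.
Multiplying both sides by 22: x ≡ 22·8 = 176 ≡ 42 (mod 67).
Check: 64·42 = 2688 = 40·67 + 8.

42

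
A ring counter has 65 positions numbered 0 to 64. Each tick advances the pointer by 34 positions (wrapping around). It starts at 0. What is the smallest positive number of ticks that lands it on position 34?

1

34⁻¹ ≡ 44 (mod 65) because 34·44 = 1496 = 23·65 + 1.
So x ≡ 44·34 = 1496 ≡ 1 (mod 65).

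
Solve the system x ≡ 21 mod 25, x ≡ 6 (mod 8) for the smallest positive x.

x ≡ 6 (mod 8) gives x ∈ {6, 14, 22, 30, 38, 46}.
The first of these with x mod 25 = 21 is 46.

46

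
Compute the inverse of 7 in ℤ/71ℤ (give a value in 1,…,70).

71 = 10·7 + 1
7 = 7·1 + 0
Back-substituting gives 7·61 ≡ 1 (mod 71).

61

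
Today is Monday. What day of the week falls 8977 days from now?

8977 mod 7 = 3 (since 1282·7 = 8974).
Monday + 3 days → Thursday.

Thursday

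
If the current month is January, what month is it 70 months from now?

Dividing 70 by 12 gives quotient 5 and remainder 10.
January + 10 months → November.

November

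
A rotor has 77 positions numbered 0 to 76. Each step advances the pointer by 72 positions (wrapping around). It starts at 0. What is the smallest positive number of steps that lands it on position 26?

The inverse of 72 mod 77 is 46 (since 72·46 = 3312 ≡ 1).
So x ≡ 46·26 = 1196 ≡ 41 (mod 77).
Check: 72·41 = 2952 = 38·77 + 26.

41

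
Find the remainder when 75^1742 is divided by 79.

55

By repeated squaring mod 79: 75^1≡75, 75^2≡16, 75^4≡19, 75^8≡45, 75^16≡50, 75^32≡51, 75^64≡73, 75^128≡36, 75^256≡32, 75^512≡76, 75^1024≡9.
Since 1742 = 2 + 4 + 8 + 64 + 128 + 512 + 1024 in binary, 75^1742 ≡ 16·19·45·73·36·76·9 ≡ 55 (mod 79).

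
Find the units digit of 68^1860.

Last digits of 8^n: 8, 4, 2, 6 (period 4).
1860 leaves remainder 0 on division by 4, so 68^1860 ends in 6.

6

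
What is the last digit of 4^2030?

Last digits of 4^n: 4, 6 (period 2).
2030 leaves remainder 0 on division by 2, so 4^2030 ends in 6.

6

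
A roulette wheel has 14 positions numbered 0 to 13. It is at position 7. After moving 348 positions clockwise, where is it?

5

348 mod 14 = 12 (since 24·14 = 336).
(7 + 12) mod 14 = 5.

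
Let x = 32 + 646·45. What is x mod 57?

646·45 = 29070.
29070 − 510·57 = 0, so 29070 ≡ 0 (mod 57).
(32 + 0) mod 57 = 32.

32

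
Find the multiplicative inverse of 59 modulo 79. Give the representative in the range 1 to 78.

79 = 1·59 + 20
59 = 2·20 + 19
20 = 1·19 + 1
19 = 19·1 + 0
Back-substituting gives 59·75 ≡ 1 (mod 79).

75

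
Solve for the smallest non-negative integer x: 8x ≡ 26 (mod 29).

The inverse of 8 mod 29 is 11 (since 8·11 = 88 ≡ 1).
Multiplying both sides by 11: x ≡ 11·26 = 286 ≡ 25 (mod 29).

25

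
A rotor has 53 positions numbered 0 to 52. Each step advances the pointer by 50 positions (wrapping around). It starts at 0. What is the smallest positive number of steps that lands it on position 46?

The inverse of 50 mod 53 is 35 (since 50·35 = 1750 ≡ 1).
Multiplying both sides by 35: x ≡ 35·46 = 1610 ≡ 20 (mod 53).

20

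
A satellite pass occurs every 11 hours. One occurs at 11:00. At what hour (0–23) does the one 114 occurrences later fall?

17

114·11 = 1254.
1254 = 52·24 + 6, so 1254 mod 24 = 6.
(11 + 6) mod 24 = 17.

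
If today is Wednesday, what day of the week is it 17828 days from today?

Tuesday

17828 mod 7 = 6 (since 2546·7 = 17822).
Wednesday + 6 days → Tuesday.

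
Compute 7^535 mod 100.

Square-and-reduce mod 100: 7^1≡7, 7^2≡49, 7^4≡1, 7^8≡1, 7^16≡1, 7^32≡1, 7^64≡1, 7^128≡1, 7^256≡1, 7^512≡1.
535 = 1 + 2 + 4 + 16 + 512, so 7^535 ≡ 7·49·1·1·1 ≡ 43 (mod 100).

43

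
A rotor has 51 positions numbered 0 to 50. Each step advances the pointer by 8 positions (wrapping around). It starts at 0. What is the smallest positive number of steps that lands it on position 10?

The inverse of 8 mod 51 is 32 (since 8·32 = 256 ≡ 1).
Multiplying both sides by 32: x ≡ 32·10 = 320 ≡ 14 (mod 51).

14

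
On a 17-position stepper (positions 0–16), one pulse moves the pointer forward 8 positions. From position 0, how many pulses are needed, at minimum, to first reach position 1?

15

8·15 = 120 = 7·17 + 1, so 8⁻¹ ≡ 15 (mod 17).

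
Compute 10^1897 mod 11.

10

By repeated squaring mod 11: 10^1≡10, 10^2≡1, 10^4≡1, 10^8≡1, 10^16≡1, 10^32≡1, 10^64≡1, 10^128≡1, 10^256≡1, 10^512≡1, 10^1024≡1.
1897 = 1 + 8 + 32 + 64 + 256 + 512 + 1024, so 10^1897 ≡ 10·1·1·1·1·1·1 ≡ 10 (mod 11).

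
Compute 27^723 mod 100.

By repeated squaring mod 100: 27^1≡27, 27^2≡29, 27^4≡41, 27^8≡81, 27^16≡61, 27^32≡21, 27^64≡41, 27^128≡81, 27^256≡61, 27^512≡21.
723 = 1 + 2 + 16 + 64 + 128 + 512, so 27^723 ≡ 27·29·61·41·81·21 ≡ 83 (mod 100).

83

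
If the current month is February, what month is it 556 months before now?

556 mod 12 = 4 (since 46·12 = 552).
February − 4 months → October.

October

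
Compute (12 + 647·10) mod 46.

647·10 = 6470.
6470 − 140·46 = 30, so 6470 ≡ 30 (mod 46).
(12 + 30) mod 46 = 42.

42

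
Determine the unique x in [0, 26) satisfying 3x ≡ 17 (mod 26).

3⁻¹ ≡ 9 (mod 26) because 3·9 = 27 = 1·26 + 1.
So x ≡ 9·17 = 153 ≡ 23 (mod 26).
Check: 3·23 = 69 = 2·26 + 17.

23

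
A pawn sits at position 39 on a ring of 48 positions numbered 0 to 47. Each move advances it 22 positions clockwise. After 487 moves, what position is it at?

487·22 = 10714.
10714 − 223·48 = 10, so 10714 ≡ 10 (mod 48).
(39 + 10) mod 48 = 1.

1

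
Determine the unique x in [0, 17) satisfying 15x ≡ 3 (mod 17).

7

15⁻¹ ≡ 8 (mod 17) because 15·8 = 120 = 7·17 + 1.
So x ≡ 8·3 = 24 ≡ 7 (mod 17).
Check: 15·7 = 105 = 6·17 + 3.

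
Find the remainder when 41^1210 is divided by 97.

2

Square-and-reduce mod 97: 41^1≡41, 41^2≡32, 41^4≡54, 41^8≡6, 41^16≡36, 41^32≡35, 41^64≡61, 41^128≡35, 41^256≡61, 41^512≡35, 41^1024≡61.
Since 1210 = 2 + 8 + 16 + 32 + 128 + 1024 in binary, 41^1210 ≡ 32·6·36·35·35·61 ≡ 2 (mod 97).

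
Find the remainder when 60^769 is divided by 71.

By repeated squaring mod 71: 60^1≡60, 60^2≡50, 60^4≡15, 60^8≡12, 60^16≡2, 60^32≡4, 60^64≡16, 60^128≡43, 60^256≡3, 60^512≡9.
769 = 1 + 256 + 512, so 60^769 ≡ 60·3·9 ≡ 58 (mod 71).

58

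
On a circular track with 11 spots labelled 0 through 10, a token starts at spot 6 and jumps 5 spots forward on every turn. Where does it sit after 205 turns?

8

205·5 = 1025.
1025 = 93·11 + 2, so 1025 mod 11 = 2.
(6 + 2) mod 11 = 8.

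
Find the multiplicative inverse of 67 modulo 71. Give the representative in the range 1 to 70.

53

67·53 = 3551 = 50·71 + 1, so 67⁻¹ ≡ 53 (mod 71).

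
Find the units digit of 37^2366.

Last digits of 7^n: 7, 9, 3, 1 (period 4).
2366 mod 4 = 2, so the last digit matches 7^2 = 9.

9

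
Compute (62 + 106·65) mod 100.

106·65 = 6890.
Dividing 6890 by 100 gives quotient 68 and remainder 90.
(62 + 90) mod 100 = 52.

52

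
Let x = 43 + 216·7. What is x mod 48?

216·7 = 1512.
1512 − 31·48 = 24, so 1512 ≡ 24 (mod 48).
(43 + 24) mod 48 = 19.

19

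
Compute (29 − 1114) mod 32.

3

Dividing 1114 by 32 gives quotient 34 and remainder 26.
(29 − 26) mod 32 = 3.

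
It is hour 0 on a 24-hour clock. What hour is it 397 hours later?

13

397 − 16·24 = 13, so 397 ≡ 13 (mod 24).
(0 + 13) mod 24 = 13.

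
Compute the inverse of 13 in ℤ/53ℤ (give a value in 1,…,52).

13·49 = 637 = 12·53 + 1, so 13⁻¹ ≡ 49 (mod 53).

49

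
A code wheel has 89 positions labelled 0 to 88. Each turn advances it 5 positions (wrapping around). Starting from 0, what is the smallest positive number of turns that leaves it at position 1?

89 = 17·5 + 4
5 = 1·4 + 1
4 = 4·1 + 0
Back-substituting gives 5·18 ≡ 1 (mod 89).

18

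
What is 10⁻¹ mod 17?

12

10·12 = 120 = 7·17 + 1, so 10⁻¹ ≡ 12 (mod 17).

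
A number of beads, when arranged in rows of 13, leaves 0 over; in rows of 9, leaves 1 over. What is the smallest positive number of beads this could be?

91

x ≡ 1 (mod 9) gives x ∈ {1, 10, 19, 28, 37, 46, 55, 64, …}.
The first of these with x mod 13 = 0 is 91.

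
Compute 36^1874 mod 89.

Square-and-reduce mod 89: 36^1≡36, 36^2≡50, 36^4≡8, 36^8≡64, 36^16≡2, 36^32≡4, 36^64≡16, 36^128≡78, 36^256≡32, 36^512≡45, 36^1024≡67.
Since 1874 = 2 + 16 + 64 + 256 + 512 + 1024 in binary, 36^1874 ≡ 50·2·16·32·45·67 ≡ 81 (mod 89).

81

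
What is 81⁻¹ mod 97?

6

97 = 1·81 + 16
81 = 5·16 + 1
16 = 16·1 + 0
Back-substituting gives 81·6 ≡ 1 (mod 97).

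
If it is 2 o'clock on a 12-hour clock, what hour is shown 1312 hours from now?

6

1312 mod 12 = 4 (since 109·12 = 1308).
2 + 4 → 6 on a 12-hour dial.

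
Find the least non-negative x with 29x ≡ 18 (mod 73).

The inverse of 29 mod 73 is 68 (since 29·68 = 1972 ≡ 1).
So x ≡ 68·18 = 1224 ≡ 56 (mod 73).
Check: 29·56 = 1624 = 22·73 + 18.

56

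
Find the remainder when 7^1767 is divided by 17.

Square-and-reduce mod 17: 7^1≡7, 7^2≡15, 7^4≡4, 7^8≡16, 7^16≡1, 7^32≡1, 7^64≡1, 7^128≡1, 7^256≡1, 7^512≡1, 7^1024≡1.
Since 1767 = 1 + 2 + 4 + 32 + 64 + 128 + 512 + 1024 in binary, 7^1767 ≡ 7·15·4·1·1·1·1·1 ≡ 12 (mod 17).

12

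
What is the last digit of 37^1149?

The units digit of 37^n cycles with period 4: 7, 9, 3, 1, …
1149 mod 4 = 1, so the last digit matches 7^1 = 7.

7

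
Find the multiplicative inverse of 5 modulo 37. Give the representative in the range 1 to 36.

15

5·15 = 75 = 2·37 + 1, so 5⁻¹ ≡ 15 (mod 37).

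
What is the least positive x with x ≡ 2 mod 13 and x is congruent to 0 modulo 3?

x ≡ 0 (mod 3) gives x ∈ {0, 3, 6, 9, 12, 15}.
The first of these with x mod 13 = 2 is 15.

15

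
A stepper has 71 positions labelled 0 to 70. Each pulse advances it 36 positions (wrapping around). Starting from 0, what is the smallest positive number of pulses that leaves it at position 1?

2

71 = 1·36 + 35
36 = 1·35 + 1
35 = 35·1 + 0
Back-substituting gives 36·2 ≡ 1 (mod 71).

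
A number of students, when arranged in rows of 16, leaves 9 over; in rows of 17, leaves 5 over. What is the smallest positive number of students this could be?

73

Since 17·1 ≡ 1 (mod 16), take x = 5 + 17·((9−5)·1 mod 16) = 5 + 17·4 = 73.
Check: 73 mod 16 = 9, 73 mod 17 = 5.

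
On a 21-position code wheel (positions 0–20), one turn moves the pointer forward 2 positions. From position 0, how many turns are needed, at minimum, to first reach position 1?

11

2·11 = 22 = 1·21 + 1, so 2⁻¹ ≡ 11 (mod 21).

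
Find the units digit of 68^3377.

8

Powers of 8 mod 10 repeat with period 4: 8, 4, 2, 6.
3377 mod 4 = 1, so the last digit matches 8^1 = 8.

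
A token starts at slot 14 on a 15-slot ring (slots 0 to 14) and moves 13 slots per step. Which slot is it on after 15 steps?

15·13 = 195.
195 − 13·15 = 0, so 195 ≡ 0 (mod 15).
(14 + 0) mod 15 = 14.

14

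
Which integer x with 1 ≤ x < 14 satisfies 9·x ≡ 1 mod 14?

11

9·11 = 99 = 7·14 + 1, so 9⁻¹ ≡ 11 (mod 14).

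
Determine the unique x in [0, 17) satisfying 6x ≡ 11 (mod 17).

6⁻¹ ≡ 3 (mod 17) because 6·3 = 18 = 1·17 + 1.
Multiplying both sides by 3: x ≡ 3·11 = 33 ≡ 16 (mod 17).

16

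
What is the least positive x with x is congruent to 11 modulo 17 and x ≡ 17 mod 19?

x ≡ 11 (mod 17) gives x ∈ {11, 28, 45, 62, 79, 96, 113, 130, …}.
The first of these with x mod 19 = 17 is 283.

283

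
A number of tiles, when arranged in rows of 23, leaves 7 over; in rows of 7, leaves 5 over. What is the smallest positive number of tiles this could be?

x ≡ 5 (mod 7) gives x ∈ {5, 12, 19, 26, 33, 40, 47, 54, …}.
The first of these with x mod 23 = 7 is 145.

145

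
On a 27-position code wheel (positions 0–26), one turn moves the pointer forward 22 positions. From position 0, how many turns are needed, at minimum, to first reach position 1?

27 = 1·22 + 5
22 = 4·5 + 2
5 = 2·2 + 1
2 = 2·1 + 0
Back-substituting gives 22·16 ≡ 1 (mod 27).

16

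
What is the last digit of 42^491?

The units digit of 42^n cycles with period 4: 2, 4, 8, 6, …
491 mod 4 = 3, so the last digit matches 2^3 = 8.

8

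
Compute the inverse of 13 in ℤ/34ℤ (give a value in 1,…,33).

21

34 = 2·13 + 8
13 = 1·8 + 5
8 = 1·5 + 3
5 = 1·3 + 2
3 = 1·2 + 1
2 = 2·1 + 0
Back-substituting gives 13·21 ≡ 1 (mod 34).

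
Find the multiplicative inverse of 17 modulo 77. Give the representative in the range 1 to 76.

77 = 4·17 + 9
17 = 1·9 + 8
9 = 1·8 + 1
8 = 8·1 + 0
Back-substituting gives 17·68 ≡ 1 (mod 77).

68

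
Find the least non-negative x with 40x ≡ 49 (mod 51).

28

The inverse of 40 mod 51 is 37 (since 40·37 = 1480 ≡ 1).
So x ≡ 37·49 = 1813 ≡ 28 (mod 51).
Check: 40·28 = 1120 = 21·51 + 49.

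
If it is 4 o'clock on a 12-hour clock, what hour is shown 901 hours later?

5

901 − 75·12 = 1, so 901 ≡ 1 (mod 12).
4 + 1 → 5 on a 12-hour dial.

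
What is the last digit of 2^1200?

6

The units digit of 2^n cycles with period 4: 2, 4, 8, 6, …
1200 mod 4 = 0, so the last digit matches 2^4 = 6.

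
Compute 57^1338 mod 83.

Successive squares of 57 mod 83: 57^1≡57, 57^2≡12, 57^4≡61, 57^8≡69, 57^16≡30, 57^32≡70, 57^64≡3, 57^128≡9, 57^256≡81, 57^512≡4, 57^1024≡16.
Since 1338 = 2 + 8 + 16 + 32 + 256 + 1024 in binary, 57^1338 ≡ 12·69·30·70·81·16 ≡ 23 (mod 83).

23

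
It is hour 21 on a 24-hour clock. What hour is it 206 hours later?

206 = 8·24 + 14, so 206 mod 24 = 14.
(21 + 14) mod 24 = 11.

11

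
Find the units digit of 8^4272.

Powers of 8 mod 10 repeat with period 4: 8, 4, 2, 6.
4272 leaves remainder 0 on division by 4, so 8^4272 ends in 6.

6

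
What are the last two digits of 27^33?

Successive squares of 27 mod 100: 27^1≡27, 27^2≡29, 27^4≡41, 27^8≡81, 27^16≡61, 27^32≡21.
33 = 1 + 32, so 27^33 ≡ 27·21 ≡ 67 (mod 100).

67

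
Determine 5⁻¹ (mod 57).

5·23 = 115 = 2·57 + 1, so 5⁻¹ ≡ 23 (mod 57).

23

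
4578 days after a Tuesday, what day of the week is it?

Tuesday

Dividing 4578 by 7 gives quotient 654 and remainder 0.
Tuesday + 0 days → Tuesday.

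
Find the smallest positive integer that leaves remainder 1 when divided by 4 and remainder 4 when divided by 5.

9

x ≡ 1 (mod 4) gives x ∈ {1, 5, 9}.
The first of these with x mod 5 = 4 is 9.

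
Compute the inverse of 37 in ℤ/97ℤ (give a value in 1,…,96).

21

37·21 = 777 = 8·97 + 1, so 37⁻¹ ≡ 21 (mod 97).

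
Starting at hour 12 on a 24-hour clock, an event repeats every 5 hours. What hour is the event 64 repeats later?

20

64·5 = 320.
320 − 13·24 = 8, so 320 ≡ 8 (mod 24).
(12 + 8) mod 24 = 20.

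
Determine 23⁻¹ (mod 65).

17

65 = 2·23 + 19
23 = 1·19 + 4
19 = 4·4 + 3
4 = 1·3 + 1
3 = 3·1 + 0
Back-substituting gives 23·17 ≡ 1 (mod 65).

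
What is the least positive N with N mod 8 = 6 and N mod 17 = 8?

x ≡ 6 (mod 8) gives x ∈ {6, 14, 22, 30, 38, 46, 54, 62, …}.
The first of these with x mod 17 = 8 is 110.

110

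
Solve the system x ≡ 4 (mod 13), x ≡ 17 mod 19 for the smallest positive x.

17

x ≡ 4 (mod 13) gives x ∈ {4, 17}.
The first of these with x mod 19 = 17 is 17.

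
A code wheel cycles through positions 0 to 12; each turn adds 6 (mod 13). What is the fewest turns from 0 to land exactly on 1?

11

13 = 2·6 + 1
6 = 6·1 + 0
Back-substituting gives 6·11 ≡ 1 (mod 13).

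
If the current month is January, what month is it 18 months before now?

July

18 = 1·12 + 6, so 18 mod 12 = 6.
January − 6 months → July.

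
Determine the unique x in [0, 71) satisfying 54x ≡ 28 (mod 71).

61

The inverse of 54 mod 71 is 25 (since 54·25 = 1350 ≡ 1).
So x ≡ 25·28 = 700 ≡ 61 (mod 71).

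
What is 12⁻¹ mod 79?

12·33 = 396 = 5·79 + 1, so 12⁻¹ ≡ 33 (mod 79).

33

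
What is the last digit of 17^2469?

7

Powers of 7 mod 10 repeat with period 4: 7, 9, 3, 1.
2469 mod 4 = 1, so the last digit matches 7^1 = 7.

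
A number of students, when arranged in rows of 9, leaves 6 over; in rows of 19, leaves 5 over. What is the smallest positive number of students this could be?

24

Since 19·1 ≡ 1 (mod 9), take x = 5 + 19·((6−5)·1 mod 9) = 5 + 19·1 = 24.
Check: 24 mod 9 = 6, 24 mod 19 = 5.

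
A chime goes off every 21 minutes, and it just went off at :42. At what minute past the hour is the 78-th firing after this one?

78·21 = 1638.
1638 − 27·60 = 18, so 1638 ≡ 18 (mod 60).
(42 + 18) mod 60 = 0.

0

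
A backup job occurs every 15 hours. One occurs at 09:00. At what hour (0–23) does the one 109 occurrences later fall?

12

109·15 = 1635.
1635 mod 24 = 3 (since 68·24 = 1632).
(9 + 3) mod 24 = 12.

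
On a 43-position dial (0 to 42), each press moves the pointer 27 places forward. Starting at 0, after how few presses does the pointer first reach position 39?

11

27⁻¹ ≡ 8 (mod 43) because 27·8 = 216 = 5·43 + 1.
So x ≡ 8·39 = 312 ≡ 11 (mod 43).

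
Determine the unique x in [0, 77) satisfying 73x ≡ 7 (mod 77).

56

The inverse of 73 mod 77 is 19 (since 73·19 = 1387 ≡ 1).
So x ≡ 19·7 = 133 ≡ 56 (mod 77).
Check: 73·56 = 4088 = 53·77 + 7.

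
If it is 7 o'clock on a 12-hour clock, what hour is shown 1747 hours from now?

2

1747 − 145·12 = 7, so 1747 ≡ 7 (mod 12).
7 + 7 → 2 on a 12-hour dial.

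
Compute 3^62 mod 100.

Square-and-reduce mod 100: 3^1≡3, 3^2≡9, 3^4≡81, 3^8≡61, 3^16≡21, 3^32≡41.
Since 62 = 2 + 4 + 8 + 16 + 32 in binary, 3^62 ≡ 9·81·61·21·41 ≡ 9 (mod 100).

9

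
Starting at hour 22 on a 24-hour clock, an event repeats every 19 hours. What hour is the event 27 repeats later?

27·19 = 513.
Dividing 513 by 24 gives quotient 21 and remainder 9.
(22 + 9) mod 24 = 7.

7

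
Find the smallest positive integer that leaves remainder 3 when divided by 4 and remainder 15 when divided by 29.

x ≡ 3 (mod 4) gives x ∈ {3, 7, 11, 15}.
The first of these with x mod 29 = 15 is 15.

15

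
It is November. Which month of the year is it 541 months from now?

December

541 mod 12 = 1 (since 45·12 = 540).
November + 1 month → December.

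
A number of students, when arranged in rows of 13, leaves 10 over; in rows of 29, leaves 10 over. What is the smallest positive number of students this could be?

x ≡ 10 (mod 13) gives x ∈ {10}.
The first of these with x mod 29 = 10 is 10.

10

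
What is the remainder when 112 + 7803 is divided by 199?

154

7803 − 39·199 = 42, so 7803 ≡ 42 (mod 199).
(112 + 42) mod 199 = 154.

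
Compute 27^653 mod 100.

Successive squares of 27 mod 100: 27^1≡27, 27^2≡29, 27^4≡41, 27^8≡81, 27^16≡61, 27^32≡21, 27^64≡41, 27^128≡81, 27^256≡61, 27^512≡21.
Since 653 = 1 + 4 + 8 + 128 + 512 in binary, 27^653 ≡ 27·41·81·81·21 ≡ 67 (mod 100).

67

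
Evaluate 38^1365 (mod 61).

Successive squares of 38 mod 61: 38^1≡38, 38^2≡41, 38^4≡34, 38^8≡58, 38^16≡9, 38^32≡20, 38^64≡34, 38^128≡58, 38^256≡9, 38^512≡20, 38^1024≡34.
Since 1365 = 1 + 4 + 16 + 64 + 256 + 1024 in binary, 38^1365 ≡ 38·34·9·34·9·34 ≡ 11 (mod 61).

11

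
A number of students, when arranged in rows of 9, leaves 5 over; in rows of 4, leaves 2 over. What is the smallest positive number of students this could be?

x ≡ 2 (mod 4) gives x ∈ {2, 6, 10, 14}.
The first of these with x mod 9 = 5 is 14.

14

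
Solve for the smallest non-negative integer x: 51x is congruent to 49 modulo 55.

29

51⁻¹ ≡ 41 (mod 55) because 51·41 = 2091 = 38·55 + 1.
Multiplying both sides by 41: x ≡ 41·49 = 2009 ≡ 29 (mod 55).
Check: 51·29 = 1479 = 26·55 + 49.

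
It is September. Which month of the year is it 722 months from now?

November

722 = 60·12 + 2, so 722 mod 12 = 2.
September + 2 months → November.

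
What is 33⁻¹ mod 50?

47

33·47 = 1551 = 31·50 + 1, so 33⁻¹ ≡ 47 (mod 50).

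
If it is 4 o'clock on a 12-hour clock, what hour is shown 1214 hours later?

1214 mod 12 = 2 (since 101·12 = 1212).
4 + 2 → 6 on a 12-hour dial.

6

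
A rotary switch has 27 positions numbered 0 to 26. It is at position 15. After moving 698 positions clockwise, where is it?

698 = 25·27 + 23, so 698 mod 27 = 23.
(15 + 23) mod 27 = 11.

11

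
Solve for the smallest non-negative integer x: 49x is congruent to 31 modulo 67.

The inverse of 49 mod 67 is 26 (since 49·26 = 1274 ≡ 1).
So x ≡ 26·31 = 806 ≡ 2 (mod 67).

2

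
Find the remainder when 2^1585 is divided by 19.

Square-and-reduce mod 19: 2^1≡2, 2^2≡4, 2^4≡16, 2^8≡9, 2^16≡5, 2^32≡6, 2^64≡17, 2^128≡4, 2^256≡16, 2^512≡9, 2^1024≡5.
1585 = 1 + 16 + 32 + 512 + 1024, so 2^1585 ≡ 2·5·6·9·5 ≡ 2 (mod 19).

2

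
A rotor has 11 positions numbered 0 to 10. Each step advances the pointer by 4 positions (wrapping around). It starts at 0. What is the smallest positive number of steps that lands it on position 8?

The inverse of 4 mod 11 is 3 (since 4·3 = 12 ≡ 1).
Multiplying both sides by 3: x ≡ 3·8 = 24 ≡ 2 (mod 11).
Check: 4·2 = 8 = 0·11 + 8.

2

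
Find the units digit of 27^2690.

The units digit of 27^n cycles with period 4: 7, 9, 3, 1, …
2690 leaves remainder 2 on division by 4, so 27^2690 ends in 9.

9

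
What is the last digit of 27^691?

Last digits of 7^n: 7, 9, 3, 1 (period 4).
691 leaves remainder 3 on division by 4, so 27^691 ends in 3.

3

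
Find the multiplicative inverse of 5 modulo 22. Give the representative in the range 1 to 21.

22 = 4·5 + 2
5 = 2·2 + 1
2 = 2·1 + 0
Back-substituting gives 5·9 ≡ 1 (mod 22).

9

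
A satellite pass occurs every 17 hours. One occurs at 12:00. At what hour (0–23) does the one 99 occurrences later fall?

15

99·17 = 1683.
1683 mod 24 = 3 (since 70·24 = 1680).
(12 + 3) mod 24 = 15.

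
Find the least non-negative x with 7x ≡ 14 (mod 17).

2

7⁻¹ ≡ 5 (mod 17) because 7·5 = 35 = 2·17 + 1.
Multiplying both sides by 5: x ≡ 5·14 = 70 ≡ 2 (mod 17).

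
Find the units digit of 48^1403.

The units digit of 48^n cycles with period 4: 8, 4, 2, 6, …
1403 mod 4 = 3, so the last digit matches 8^3 = 2.

2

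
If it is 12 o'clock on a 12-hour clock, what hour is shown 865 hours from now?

1

865 mod 12 = 1 (since 72·12 = 864).
12 + 1 → 1 on a 12-hour dial.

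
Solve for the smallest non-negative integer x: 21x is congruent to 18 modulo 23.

14

The inverse of 21 mod 23 is 11 (since 21·11 = 231 ≡ 1).
So x ≡ 11·18 = 198 ≡ 14 (mod 23).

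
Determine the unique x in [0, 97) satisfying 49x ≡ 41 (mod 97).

The inverse of 49 mod 97 is 2 (since 49·2 = 98 ≡ 1).
Multiplying both sides by 2: x ≡ 2·41 = 82 ≡ 82 (mod 97).
Check: 49·82 = 4018 = 41·97 + 41.

82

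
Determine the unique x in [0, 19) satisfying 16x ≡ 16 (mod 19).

The inverse of 16 mod 19 is 6 (since 16·6 = 96 ≡ 1).
Multiplying both sides by 6: x ≡ 6·16 = 96 ≡ 1 (mod 19).
Check: 16·1 = 16 = 0·19 + 16.

1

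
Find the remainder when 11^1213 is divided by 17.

Square-and-reduce mod 17: 11^1≡11, 11^2≡2, 11^4≡4, 11^8≡16, 11^16≡1, 11^32≡1, 11^64≡1, 11^128≡1, 11^256≡1, 11^512≡1, 11^1024≡1.
Since 1213 = 1 + 4 + 8 + 16 + 32 + 128 + 1024 in binary, 11^1213 ≡ 11·4·16·1·1·1·1 ≡ 7 (mod 17).

7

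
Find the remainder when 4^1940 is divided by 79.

By repeated squaring mod 79: 4^1≡4, 4^2≡16, 4^4≡19, 4^8≡45, 4^16≡50, 4^32≡51, 4^64≡73, 4^128≡36, 4^256≡32, 4^512≡76, 4^1024≡9.
Since 1940 = 4 + 16 + 128 + 256 + 512 + 1024 in binary, 4^1940 ≡ 19·50·36·32·76·9 ≡ 44 (mod 79).

44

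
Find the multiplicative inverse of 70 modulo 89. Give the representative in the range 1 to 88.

70·14 = 980 = 11·89 + 1, so 70⁻¹ ≡ 14 (mod 89).

14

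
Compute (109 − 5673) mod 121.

5673 mod 121 = 107 (since 46·121 = 5566).
(109 − 107) mod 121 = 2.

2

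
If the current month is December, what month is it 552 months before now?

December

552 − 46·12 = 0, so 552 ≡ 0 (mod 12).
December − 0 months → December.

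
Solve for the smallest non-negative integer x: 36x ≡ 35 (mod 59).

36⁻¹ ≡ 41 (mod 59) because 36·41 = 1476 = 25·59 + 1.
So x ≡ 41·35 = 1435 ≡ 19 (mod 59).
Check: 36·19 = 684 = 11·59 + 35.

19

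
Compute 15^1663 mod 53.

46

By repeated squaring mod 53: 15^1≡15, 15^2≡13, 15^4≡10, 15^8≡47, 15^16≡36, 15^32≡24, 15^64≡46, 15^128≡49, 15^256≡16, 15^512≡44, 15^1024≡28.
Since 1663 = 1 + 2 + 4 + 8 + 16 + 32 + 64 + 512 + 1024 in binary, 15^1663 ≡ 15·13·10·47·36·24·46·44·28 ≡ 46 (mod 53).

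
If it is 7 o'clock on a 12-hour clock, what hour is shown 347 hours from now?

6

347 − 28·12 = 11, so 347 ≡ 11 (mod 12).
7 + 11 → 6 on a 12-hour dial.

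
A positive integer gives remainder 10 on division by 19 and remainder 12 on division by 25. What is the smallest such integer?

162

x ≡ 10 (mod 19) gives x ∈ {10, 29, 48, 67, 86, 105, 124, 143, …}.
The first of these with x mod 25 = 12 is 162.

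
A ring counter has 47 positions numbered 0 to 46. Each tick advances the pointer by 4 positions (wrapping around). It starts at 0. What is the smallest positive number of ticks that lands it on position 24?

6

The inverse of 4 mod 47 is 12 (since 4·12 = 48 ≡ 1).
Multiplying both sides by 12: x ≡ 12·24 = 288 ≡ 6 (mod 47).
Check: 4·6 = 24 = 0·47 + 24.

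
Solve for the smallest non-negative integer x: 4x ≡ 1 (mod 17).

13

The inverse of 4 mod 17 is 13 (since 4·13 = 52 ≡ 1).
So x ≡ 13·1 = 13 ≡ 13 (mod 17).
Check: 4·13 = 52 = 3·17 + 1.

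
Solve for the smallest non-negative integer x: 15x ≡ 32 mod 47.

15⁻¹ ≡ 22 (mod 47) because 15·22 = 330 = 7·47 + 1.
So x ≡ 22·32 = 704 ≡ 46 (mod 47).
Check: 15·46 = 690 = 14·47 + 32.

46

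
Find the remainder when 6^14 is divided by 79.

20

Successive squares of 6 mod 79: 6^1≡6, 6^2≡36, 6^4≡32, 6^8≡76.
Since 14 = 2 + 4 + 8 in binary, 6^14 ≡ 36·32·76 ≡ 20 (mod 79).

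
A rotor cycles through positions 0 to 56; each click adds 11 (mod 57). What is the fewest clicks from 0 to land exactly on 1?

57 = 5·11 + 2
11 = 5·2 + 1
2 = 2·1 + 0
Back-substituting gives 11·26 ≡ 1 (mod 57).

26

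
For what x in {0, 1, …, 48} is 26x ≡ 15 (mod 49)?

10

26⁻¹ ≡ 17 (mod 49) because 26·17 = 442 = 9·49 + 1.
So x ≡ 17·15 = 255 ≡ 10 (mod 49).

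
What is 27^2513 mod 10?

Powers of 7 mod 10 repeat with period 4: 7, 9, 3, 1.
2513 leaves remainder 1 on division by 4, so 27^2513 ends in 7.

7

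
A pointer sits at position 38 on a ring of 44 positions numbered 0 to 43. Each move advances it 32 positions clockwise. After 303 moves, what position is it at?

10

303·32 = 9696.
Dividing 9696 by 44 gives quotient 220 and remainder 16.
(38 + 16) mod 44 = 10.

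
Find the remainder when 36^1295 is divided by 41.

By repeated squaring mod 41: 36^1≡36, 36^2≡25, 36^4≡10, 36^8≡18, 36^16≡37, 36^32≡16, 36^64≡10, 36^128≡18, 36^256≡37, 36^512≡16, 36^1024≡10.
1295 = 1 + 2 + 4 + 8 + 256 + 1024, so 36^1295 ≡ 36·25·10·18·37·10 ≡ 9 (mod 41).

9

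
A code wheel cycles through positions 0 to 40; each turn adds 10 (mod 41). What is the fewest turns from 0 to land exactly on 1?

37

10·37 = 370 = 9·41 + 1, so 10⁻¹ ≡ 37 (mod 41).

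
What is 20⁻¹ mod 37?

20·13 = 260 = 7·37 + 1, so 20⁻¹ ≡ 13 (mod 37).

13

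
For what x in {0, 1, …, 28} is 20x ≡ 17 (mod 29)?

20⁻¹ ≡ 16 (mod 29) because 20·16 = 320 = 11·29 + 1.
So x ≡ 16·17 = 272 ≡ 11 (mod 29).
Check: 20·11 = 220 = 7·29 + 17.

11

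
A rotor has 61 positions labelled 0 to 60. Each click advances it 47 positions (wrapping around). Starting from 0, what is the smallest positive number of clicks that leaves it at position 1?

13

61 = 1·47 + 14
47 = 3·14 + 5
14 = 2·5 + 4
5 = 1·4 + 1
4 = 4·1 + 0
Back-substituting gives 47·13 ≡ 1 (mod 61).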